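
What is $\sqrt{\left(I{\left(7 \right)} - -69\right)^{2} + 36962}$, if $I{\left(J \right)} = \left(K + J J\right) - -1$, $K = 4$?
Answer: $\sqrt{52091} \approx 228.23$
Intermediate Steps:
$I{\left(J \right)} = 5 + J^{2}$ ($I{\left(J \right)} = \left(4 + J J\right) - -1 = \left(4 + J^{2}\right) + 1 = 5 + J^{2}$)
$\sqrt{\left(I{\left(7 \right)} - -69\right)^{2} + 36962} = \sqrt{\left(\left(5 + 7^{2}\right) - -69\right)^{2} + 36962} = \sqrt{\left(\left(5 + 49\right) + 69\right)^{2} + 36962} = \sqrt{\left(54 + 69\right)^{2} + 36962} = \sqrt{123^{2} + 36962} = \sqrt{15129 + 36962} = \sqrt{52091}$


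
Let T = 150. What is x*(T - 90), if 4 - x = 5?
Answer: -60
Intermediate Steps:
x = -1 (x = 4 - 1*5 = 4 - 5 = -1)
x*(T - 90) = -(150 - 90) = -1*60 = -60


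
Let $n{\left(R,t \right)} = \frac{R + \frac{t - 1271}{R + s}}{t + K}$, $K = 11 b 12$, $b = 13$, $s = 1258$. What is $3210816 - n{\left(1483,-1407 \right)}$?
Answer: $\frac{906485851493}{282323} \approx 3.2108 \cdot 10^{6}$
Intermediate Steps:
$K = 1716$ ($K = 11 \cdot 13 \cdot 12 = 143 \cdot 12 = 1716$)
$n{\left(R,t \right)} = \frac{R + \frac{-1271 + t}{1258 + R}}{1716 + t}$ ($n{\left(R,t \right)} = \frac{R + \frac{t - 1271}{R + 1258}}{t + 1716} = \frac{R + \frac{-1271 + t}{1258 + R}}{1716 + t}$)
$3210816 - n{\left(1483,-1407 \right)} = 3210816 - \frac{-1271 - 1407 + 1483^{2} + 1258 \cdot 1483}{2158728 + 1258 \left(-1407\right) + 1716 \cdot 1483 + 1483 \left(-1407\right)} = 3210816 - \frac{-1271 - 1407 + 2199289 + 1865614}{2158728 - 1770006 + 2544828 - 2086581} = 3210816 - \frac{1}{846969} \cdot 4062225 = 3210816 - \frac{1354075}{282323} = \frac{906485851493}{282323}$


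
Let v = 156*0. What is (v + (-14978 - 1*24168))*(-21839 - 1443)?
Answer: 911397172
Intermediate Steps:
v = 0
(v + (-14978 - 1*24168))*(-21839 - 1443) = (0 + (-14978 - 1*24168))*(-21839 - 1443) = (0 + (-14978 - 24168))*(-23282) = (0 - 39146)*(-23282) = -39146*(-23282) = 911397172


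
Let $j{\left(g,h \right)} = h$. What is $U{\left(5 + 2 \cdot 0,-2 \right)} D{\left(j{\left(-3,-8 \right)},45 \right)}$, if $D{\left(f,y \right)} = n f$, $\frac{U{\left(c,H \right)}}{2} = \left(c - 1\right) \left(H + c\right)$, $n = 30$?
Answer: $-5760$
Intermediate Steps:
$U{\left(c,H \right)} = 2 \left(-1 + c\right) \left(H + c\right)$ ($U{\left(c,H \right)} = 2 \left(c - 1\right) \left(H + c\right) = 2 \left(-1 + c\right) \left(H + c\right)$)
$D{\left(f,y \right)} = 30 f$
$U{\left(5 + 2 \cdot 0,-2 \right)} D{\left(j{\left(-3,-8 \right)},45 \right)} = \left(\left(-2\right) \left(-2\right) - 2 \left(5 + 2 \cdot 0\right) + 2 \left(5 + 2 \cdot 0\right)^{2} + 2 \left(-2\right) \left(5 + 2 \cdot 0\right)\right) 30 \left(-8\right) = \left(4 - 2 \left(5 + 0\right) + 2 \left(5 + 0\right)^{2} + 2 \left(-2\right) \left(5 + 0\right)\right) \left(-240\right) = \left(4 - 10 + 2 \cdot 5^{2} + 2 \left(-2\right) 5\right) \left(-240\right) = \left(4 - 10 + 2 \cdot 25 - 20\right) \left(-240\right) = \left(4 - 10 + 50 - 20\right) \left(-240\right) = 24 \left(-240\right) = -5760$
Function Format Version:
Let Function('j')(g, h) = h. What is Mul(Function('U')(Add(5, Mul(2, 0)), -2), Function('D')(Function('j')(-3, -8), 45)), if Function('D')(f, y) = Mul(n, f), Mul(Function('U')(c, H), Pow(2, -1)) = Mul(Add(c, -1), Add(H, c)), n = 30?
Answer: -5760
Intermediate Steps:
Function('U')(c, H) = Mul(2, Add(-1, c), Add(H, c)) (Function('U')(c, H) = Mul(2, Mul(Add(c, -1), Add(H, c))) = Mul(2, Mul(Add(-1, c), Add(H, c))) = Mul(2, Add(-1, c), Add(H, c)))
Function('D')(f, y) = Mul(30, f)
Mul(Function('U')(Add(5, Mul(2, 0)), -2), Function('D')(Function('j')(-3, -8), 45)) = Mul(Add(Mul(-2, -2), Mul(-2, Add(5, Mul(2, 0))), Mul(2, Pow(Add(5, Mul(2, 0)), 2)), Mul(2, -2, Add(5, Mul(2, 0)))), Mul(30, -8)) = Mul(Add(4, Mul(-2, Add(5, 0)), Mul(2, Pow(Add(5, 0), 2)), Mul(2, -2, Add(5, 0))), -240) = Mul(Add(4, Mul(-2, 5), Mul(2, Pow(5, 2)), Mul(2, -2, 5)), -240) = Mul(Add(4, -10, Mul(2, 25), -20), -240) = Mul(Add(4, -10, 50, -20), -240) = Mul(24, -240) = -5760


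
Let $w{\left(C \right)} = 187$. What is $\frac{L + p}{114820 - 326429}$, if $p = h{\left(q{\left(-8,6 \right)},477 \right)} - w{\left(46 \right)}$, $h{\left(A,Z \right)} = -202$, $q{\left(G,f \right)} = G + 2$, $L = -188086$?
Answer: $\frac{188475}{211609} \approx 0.89068$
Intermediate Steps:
$q{\left(G,f \right)} = 2 + G$
$p = -389$ ($p = -202 - 187 = -389$)
$\frac{L + p}{114820 - 326429} = \frac{-188086 - 389}{114820 - 326429} = - \frac{188475}{-211609} = \left(-188475\right) \left(- \frac{1}{211609}\right) = \frac{188475}{211609}$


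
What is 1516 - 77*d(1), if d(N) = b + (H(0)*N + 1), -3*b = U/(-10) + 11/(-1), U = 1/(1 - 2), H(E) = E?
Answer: 34777/30 ≈ 1159.2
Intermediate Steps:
U = -1 (U = 1/(-1) = -1)
b = 109/30 (b = -(-1/(-10) + 11/(-1))/3 = -(-1*(-⅒) + 11*(-1))/3 = -(⅒ - 11)/3 = -⅓*(-109/10) = 109/30 ≈ 3.6333)
d(N) = 139/30 (d(N) = 109/30 + (0*N + 1) = 109/30 + (0 + 1) = 109/30 + 1 = 139/30)
1516 - 77*d(1) = 1516 - 77*139/30 = 1516 - 10703/30 = 34777/30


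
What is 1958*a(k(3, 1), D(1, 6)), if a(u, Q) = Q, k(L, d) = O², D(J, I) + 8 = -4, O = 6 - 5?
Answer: -23496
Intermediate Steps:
O = 1
D(J, I) = -12 (D(J, I) = -8 - 4 = -12)
k(L, d) = 1 (k(L, d) = 1² = 1)
1958*a(k(3, 1), D(1, 6)) = 1958*(-12) = -23496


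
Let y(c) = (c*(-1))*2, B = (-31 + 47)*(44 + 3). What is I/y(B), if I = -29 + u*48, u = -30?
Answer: 1469/1504 ≈ 0.97673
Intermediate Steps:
B = 752 (B = 16*47 = 752)
y(c) = -2*c (y(c) = -c*2 = -2*c)
I = -1469 (I = -29 - 30*48 = -29 - 1440 = -1469)
I/y(B) = -1469/((-2*752)) = -1469/(-1504) = -1469*(-1/1504) = 1469/1504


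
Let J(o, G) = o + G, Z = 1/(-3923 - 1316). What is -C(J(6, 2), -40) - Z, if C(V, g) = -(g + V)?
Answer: -167647/5239 ≈ -32.000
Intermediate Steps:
Z = -1/5239 (Z = 1/(-5239) = -1/5239 ≈ -0.00019088)
J(o, G) = G + o
C(V, g) = -V - g (C(V, g) = -(V + g) = -V - g)
-C(J(6, 2), -40) - Z = -(-(2 + 6) - 1*(-40)) - 1*(-1/5239) = -(-1*8 + 40) + 1/5239 = -(-8 + 40) + 1/5239 = -1*32 + 1/5239 = -32 + 1/5239 = -167647/5239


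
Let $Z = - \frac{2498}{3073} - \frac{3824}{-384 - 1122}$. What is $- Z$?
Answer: $- \frac{3994582}{2313969} \approx -1.7263$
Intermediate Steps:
$Z = \frac{3994582}{2313969}$ ($Z = \left(-2498\right) \frac{1}{3073} - \frac{3824}{-1506} = - \frac{2498}{3073} - - \frac{1912}{753} = - \frac{2498}{3073} + \frac{1912}{753} = \frac{3994582}{2313969} \approx 1.7263$)
$- Z = \left(-1\right) \frac{3994582}{2313969} = - \frac{3994582}{2313969}$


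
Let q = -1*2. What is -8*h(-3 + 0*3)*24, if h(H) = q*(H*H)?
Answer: 3456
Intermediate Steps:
q = -2
h(H) = -2*H**2 (h(H) = -2*H*H = -2*H**2)
-8*h(-3 + 0*3)*24 = -(-16)*(-3 + 0*3)**2*24 = -(-16)*(-3 + 0)**2*24 = -(-16)*(-3)**2*24 = -(-16)*9*24 = -8*(-18)*24 = 144*24 = 3456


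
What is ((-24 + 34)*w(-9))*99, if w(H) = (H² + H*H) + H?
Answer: 151470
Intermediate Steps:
w(H) = H + 2*H² (w(H) = (H² + H²) + H = 2*H² + H = H + 2*H²)
((-24 + 34)*w(-9))*99 = ((-24 + 34)*(-9*(1 + 2*(-9))))*99 = (10*(-9*(1 - 18)))*99 = (10*(-9*(-17)))*99 = (10*153)*99 = 1530*99 = 151470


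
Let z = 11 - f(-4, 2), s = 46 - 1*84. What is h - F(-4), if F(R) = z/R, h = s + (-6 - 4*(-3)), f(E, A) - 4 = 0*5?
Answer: -121/4 ≈ -30.250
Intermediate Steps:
f(E, A) = 4 (f(E, A) = 4 + 0*5 = 4 + 0 = 4)
s = -38 (s = 46 - 84 = -38)
z = 7 (z = 11 - 1*4 = 11 - 4 = 7)
h = -32 (h = -38 + (-6 - 4*(-3)) = -38 + (-6 + 12) = -38 + 6 = -32)
F(R) = 7/R
h - F(-4) = -32 - 7/(-4) = -32 - 7*(-1)/4 = -32 - 1*(-7/4) = -32 + 7/4 = -121/4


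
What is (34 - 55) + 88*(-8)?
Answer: -725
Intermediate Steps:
(34 - 55) + 88*(-8) = -21 - 704 = -725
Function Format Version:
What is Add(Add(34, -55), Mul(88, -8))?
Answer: -725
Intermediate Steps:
Add(Add(34, -55), Mul(88, -8)) = Add(-21, -704) = -725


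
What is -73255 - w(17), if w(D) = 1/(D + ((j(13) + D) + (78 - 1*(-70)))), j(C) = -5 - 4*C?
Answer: -9156876/125 ≈ -73255.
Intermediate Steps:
w(D) = 1/(91 + 2*D) (w(D) = 1/(D + (((-5 - 4*13) + D) + (78 - 1*(-70)))) = 1/(D + (((-5 - 52) + D) + (78 + 70))) = 1/(D + ((-57 + D) + 148)) = 1/(D + (91 + D)) = 1/(91 + 2*D))
-73255 - w(17) = -73255 - 1/(91 + 2*17) = -73255 - 1/(91 + 34) = -73255 - 1/125 = -9156876/125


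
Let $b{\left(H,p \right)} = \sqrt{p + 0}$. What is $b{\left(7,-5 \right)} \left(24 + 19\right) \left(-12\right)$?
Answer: $- 516 i \sqrt{5} \approx - 1153.8 i$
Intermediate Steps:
$b{\left(H,p \right)} = \sqrt{p}$
$b{\left(7,-5 \right)} \left(24 + 19\right) \left(-12\right) = \sqrt{-5} \left(24 + 19\right) \left(-12\right) = i \sqrt{5} \cdot 43 \left(-12\right) = 43 i \sqrt{5} \left(-12\right) = - 516 i \sqrt{5}$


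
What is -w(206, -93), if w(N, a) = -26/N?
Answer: 13/103 ≈ 0.12621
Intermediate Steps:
-w(206, -93) = -(-26)/206 = -1*(-13/103) = 13/103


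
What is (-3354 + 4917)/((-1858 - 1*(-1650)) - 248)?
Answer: -521/152 ≈ -3.4276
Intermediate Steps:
(-3354 + 4917)/((-1858 - 1*(-1650)) - 248) = 1563/((-1858 + 1650) - 248) = 1563/(-208 - 248) = 1563/(-456) = 1563*(-1/456) = -521/152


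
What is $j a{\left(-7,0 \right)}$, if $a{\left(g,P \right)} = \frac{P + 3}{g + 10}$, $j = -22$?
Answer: $-22$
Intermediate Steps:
$a{\left(g,P \right)} = \frac{3 + P}{10 + g}$
$j a{\left(-7,0 \right)} = - 22 \frac{3 + 0}{10 - 7} = - 22 \cdot \frac{1}{3} \cdot 3 = \left(-22\right) 1 = -22$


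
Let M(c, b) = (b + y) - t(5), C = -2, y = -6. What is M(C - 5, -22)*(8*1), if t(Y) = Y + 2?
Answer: -280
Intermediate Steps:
t(Y) = 2 + Y
M(c, b) = -13 + b (M(c, b) = (b - 6) - (2 + 5) = (-6 + b) - 1*7 = (-6 + b) - 7 = -13 + b)
M(C - 5, -22)*(8*1) = (-13 - 22)*(8*1) = -35*8 = -280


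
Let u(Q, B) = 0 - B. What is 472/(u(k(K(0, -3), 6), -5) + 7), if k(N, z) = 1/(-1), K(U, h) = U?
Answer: 118/3 ≈ 39.333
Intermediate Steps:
k(N, z) = -1
u(Q, B) = -B
472/(u(k(K(0, -3), 6), -5) + 7) = 472/(-1*(-5) + 7) = 472/(5 + 7) = 472/12 = 472*(1/12) = 118/3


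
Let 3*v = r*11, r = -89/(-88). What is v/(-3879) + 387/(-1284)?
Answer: -3011869/9961272 ≈ -0.30236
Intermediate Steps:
r = 89/88 (r = -89*(-1/88) = 89/88 ≈ 1.0114)
v = 89/24 (v = ((89/88)*11)/3 = (⅓)*(89/8) = 89/24 ≈ 3.7083)
v/(-3879) + 387/(-1284) = (89/24)/(-3879) + 387/(-1284) = (89/24)*(-1/3879) + 387*(-1/1284) = -89/93096 - 129/428 = -3011869/9961272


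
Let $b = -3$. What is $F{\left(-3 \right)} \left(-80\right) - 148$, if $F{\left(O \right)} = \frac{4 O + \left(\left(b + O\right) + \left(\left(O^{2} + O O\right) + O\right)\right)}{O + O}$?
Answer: $-188$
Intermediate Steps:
$F{\left(O \right)} = \frac{-3 + 2 O^{2} + 6 O}{2 O}$ ($F{\left(O \right)} = \frac{4 O + \left(\left(-3 + O\right) + \left(\left(O^{2} + O O\right) + O\right)\right)}{O + O} = \frac{4 O + \left(\left(-3 + O\right) + \left(\left(O^{2} + O^{2}\right) + O\right)\right)}{2 O} = \left(4 O + \left(\left(-3 + O\right) + \left(2 O^{2} + O\right)\right)\right) \frac{1}{2 O} = \left(4 O + \left(\left(-3 + O\right) + \left(O + 2 O^{2}\right)\right)\right) \frac{1}{2 O} = \left(4 O + \left(-3 + 2 O + 2 O^{2}\right)\right) \frac{1}{2 O} = \left(-3 + 2 O^{2} + 6 O\right) \frac{1}{2 O} = \frac{-3 + 2 O^{2} + 6 O}{2 O}$)
$F{\left(-3 \right)} \left(-80\right) - 148 = \left(3 - 3 - \frac{3}{2 \left(-3\right)}\right) \left(-80\right) - 148 = \left(3 - 3 - - \frac{1}{2}\right) \left(-80\right) - 148 = \left(3 - 3 + \frac{1}{2}\right) \left(-80\right) - 148 = \frac{1}{2} \left(-80\right) - 148 = -40 - 148 = -188$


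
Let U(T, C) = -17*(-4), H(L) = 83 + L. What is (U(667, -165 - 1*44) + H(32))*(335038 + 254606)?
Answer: 107904852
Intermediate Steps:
U(T, C) = 68
(U(667, -165 - 1*44) + H(32))*(335038 + 254606) = (68 + (83 + 32))*(335038 + 254606) = (68 + 115)*589644 = 183*589644 = 107904852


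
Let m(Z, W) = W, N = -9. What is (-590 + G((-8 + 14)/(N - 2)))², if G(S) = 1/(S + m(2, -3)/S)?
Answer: 4132946944/11881 ≈ 3.4786e+5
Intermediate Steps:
G(S) = 1/(S - 3/S)
(-590 + G((-8 + 14)/(N - 2)))² = (-590 + ((-8 + 14)/(-9 - 2))/(-3 + ((-8 + 14)/(-9 - 2))²))² = (-590 + (6/(-11))/(-3 + (6/(-11))²))² = (-590 + (6*(-1/11))/(-3 + (6*(-1/11))²))² = (-590 - 6/(11*(-3 + (-6/11)²)))² = (-590 - 6/(11*(-3 + 36/121)))² = (-590 - 6/(11*(-327/121)))² = (-590 - 6/11*(-121/327))² = (-590 + 22/109)² = (-64288/109)² = 4132946944/11881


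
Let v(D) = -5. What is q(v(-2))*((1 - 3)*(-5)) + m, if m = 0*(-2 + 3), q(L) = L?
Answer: -50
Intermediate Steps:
m = 0 (m = 0*1 = 0)
q(v(-2))*((1 - 3)*(-5)) + m = -5*(1 - 3)*(-5) + 0 = -(-10)*(-5) + 0 = -5*10 + 0 = -50 + 0 = -50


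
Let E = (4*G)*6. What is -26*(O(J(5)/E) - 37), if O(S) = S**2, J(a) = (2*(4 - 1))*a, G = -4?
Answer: 122811/128 ≈ 959.46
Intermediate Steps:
J(a) = 6*a (J(a) = (2*3)*a = 6*a)
E = -96 (E = (4*(-4))*6 = -16*6 = -96)
-26*(O(J(5)/E) - 37) = -26*(((6*5)/(-96))**2 - 37) = -26*((30*(-1/96))**2 - 37) = -26*((-5/16)**2 - 37) = -26*(25/256 - 37) = -26*(-9447/256) = 122811/128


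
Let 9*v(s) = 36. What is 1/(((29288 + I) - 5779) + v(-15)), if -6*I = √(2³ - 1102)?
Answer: 423234/9951501589 + 3*I*√1094/9951501589 ≈ 4.253e-5 + 9.9711e-9*I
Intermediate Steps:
v(s) = 4 (v(s) = (⅑)*36 = 4)
I = -I*√1094/6 (I = -√(2³ - 1102)/6 = -√(8 - 1102)/6 = -I*√1094/6 ≈ -5.5126*I)
1/(((29288 + I) - 5779) + v(-15)) = 1/(((29288 - I*√1094/6) - 5779) + 4) = 1/((23509 - I*√1094/6) + 4) = 1/(23513 - I*√1094/6)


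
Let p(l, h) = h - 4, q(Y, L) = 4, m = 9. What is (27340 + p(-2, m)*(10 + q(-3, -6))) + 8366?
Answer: 35776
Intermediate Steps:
p(l, h) = -4 + h
(27340 + p(-2, m)*(10 + q(-3, -6))) + 8366 = (27340 + (-4 + 9)*(10 + 4)) + 8366 = (27340 + 5*14) + 8366 = (27340 + 70) + 8366 = 27410 + 8366 = 35776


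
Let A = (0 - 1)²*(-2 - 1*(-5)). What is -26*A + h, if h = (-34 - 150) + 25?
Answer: -237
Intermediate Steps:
h = -159 (h = -184 + 25 = -159)
A = 3 (A = (-1)²*(-2 + 5) = 1*3 = 3)
-26*A + h = -26*3 - 159 = -78 - 159 = -237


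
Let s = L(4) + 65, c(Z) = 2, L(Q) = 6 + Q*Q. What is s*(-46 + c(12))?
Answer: -3828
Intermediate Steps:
L(Q) = 6 + Q²
s = 87 (s = (6 + 4²) + 65 = (6 + 16) + 65 = 22 + 65 = 87)
s*(-46 + c(12)) = 87*(-46 + 2) = 87*(-44) = -3828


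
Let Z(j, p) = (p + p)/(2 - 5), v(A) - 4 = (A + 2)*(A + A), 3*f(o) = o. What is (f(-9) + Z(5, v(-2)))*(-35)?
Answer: 595/3 ≈ 198.33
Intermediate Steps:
f(o) = o/3
v(A) = 4 + 2*A*(2 + A) (v(A) = 4 + (A + 2)*(A + A) = 4 + (2 + A)*(2*A) = 4 + 2*A*(2 + A))
Z(j, p) = -2*p/3 (Z(j, p) = (2*p)/(-3) = (2*p)*(-1/3) = -2*p/3)
(f(-9) + Z(5, v(-2)))*(-35) = ((1/3)*(-9) - 2*(4 + 2*(-2)**2 + 4*(-2))/3)*(-35) = (-3 - 2*(4 + 2*4 - 8)/3)*(-35) = (-3 - 2*(4 + 8 - 8)/3)*(-35) = (-3 - 2/3*4)*(-35) = (-3 - 8/3)*(-35) = -17/3*(-35) = 595/3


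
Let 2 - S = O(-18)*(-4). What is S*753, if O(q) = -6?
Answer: -16566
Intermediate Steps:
S = -22 (S = 2 - (-6)*(-4) = 2 - 1*24 = 2 - 24 = -22)
S*753 = -22*753 = -16566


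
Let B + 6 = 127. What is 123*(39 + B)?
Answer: 19680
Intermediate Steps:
B = 121 (B = -6 + 127 = 121)
123*(39 + B) = 123*(39 + 121) = 123*160 = 19680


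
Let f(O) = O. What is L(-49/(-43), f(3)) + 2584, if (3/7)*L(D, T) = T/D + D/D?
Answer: 54442/21 ≈ 2592.5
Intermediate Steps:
L(D, T) = 7/3 + 7*T/(3*D) (L(D, T) = 7*(T/D + D/D)/3 = 7*(T/D + 1)/3 = 7*(1 + T/D)/3 = 7/3 + 7*T/(3*D))
L(-49/(-43), f(3)) + 2584 = 7*(-49/(-43) + 3)/(3*((-49/(-43)))) + 2584 = 7*(-49*(-1/43) + 3)/(3*((-49*(-1/43)))) + 2584 = 7*(49/43 + 3)/(3*(49/43)) + 2584 = (7/3)*(43/49)*(178/43) + 2584 = 178/21 + 2584 = 54442/21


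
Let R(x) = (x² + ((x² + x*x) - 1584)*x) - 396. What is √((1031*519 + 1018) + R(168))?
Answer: √9781087 ≈ 3127.5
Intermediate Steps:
R(x) = -396 + x² + x*(-1584 + 2*x²) (R(x) = (x² + ((x² + x²) - 1584)*x) - 396 = (x² + (2*x² - 1584)*x) - 396 = (x² + (-1584 + 2*x²)*x) - 396 = (x² + x*(-1584 + 2*x²)) - 396 = -396 + x² + x*(-1584 + 2*x²))
√((1031*519 + 1018) + R(168)) = √((1031*519 + 1018) + (-396 + 168² - 1584*168 + 2*168³)) = √((535089 + 1018) + (-396 + 28224 - 266112 + 2*4741632)) = √(536107 + (-396 + 28224 - 266112 + 9483264)) = √(536107 + 9244980) = √9781087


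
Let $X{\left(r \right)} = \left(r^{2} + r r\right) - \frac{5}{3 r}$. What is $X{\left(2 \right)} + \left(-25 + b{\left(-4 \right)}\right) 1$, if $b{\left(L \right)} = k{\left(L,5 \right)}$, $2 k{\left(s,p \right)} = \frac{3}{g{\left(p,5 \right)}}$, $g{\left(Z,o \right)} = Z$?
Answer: $- \frac{263}{15} \approx -17.533$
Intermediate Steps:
$k{\left(s,p \right)} = \frac{3}{2 p}$ ($k{\left(s,p \right)} = \frac{3 \frac{1}{p}}{2} = \frac{3}{2 p}$)
$b{\left(L \right)} = \frac{3}{10}$ ($b{\left(L \right)} = \frac{3}{2 \cdot 5} = \frac{3}{2} \cdot \frac{1}{5} = \frac{3}{10}$)
$X{\left(r \right)} = 2 r^{2} - \frac{5}{3 r}$ ($X{\left(r \right)} = \left(r^{2} + r^{2}\right) - 5 \frac{1}{3 r} = 2 r^{2} - \frac{5}{3 r}$)
$X{\left(2 \right)} + \left(-25 + b{\left(-4 \right)}\right) 1 = \frac{-5 + 6 \cdot 2^{3}}{3 \cdot 2} + \left(-25 + \frac{3}{10}\right) 1 = \frac{1}{3} \cdot \frac{1}{2} \left(-5 + 6 \cdot 8\right) - \frac{247}{10} = \frac{1}{3} \cdot \frac{1}{2} \left(-5 + 48\right) - \frac{247}{10} = \frac{1}{3} \cdot \frac{1}{2} \cdot 43 - \frac{247}{10} = \frac{43}{6} - \frac{247}{10} = - \frac{263}{15}$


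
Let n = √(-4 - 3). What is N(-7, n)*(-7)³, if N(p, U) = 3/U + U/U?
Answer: -343 + 147*I*√7 ≈ -343.0 + 388.93*I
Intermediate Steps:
n = I*√7 (n = √(-7) = I*√7 ≈ 2.6458*I)
N(p, U) = 1 + 3/U (N(p, U) = 3/U + 1 = 1 + 3/U)
N(-7, n)*(-7)³ = ((3 + I*√7)/((I*√7)))*(-7)³ = ((-I*√7/7)*(3 + I*√7))*(-343) = -I*√7*(3 + I*√7)/7*(-343) = 49*I*√7*(3 + I*√7)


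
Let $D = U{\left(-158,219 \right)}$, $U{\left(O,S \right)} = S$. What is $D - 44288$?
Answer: $-44069$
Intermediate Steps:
$D = 219$
$D - 44288 = 219 - 44288 = -44069$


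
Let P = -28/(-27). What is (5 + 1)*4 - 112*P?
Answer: -2488/27 ≈ -92.148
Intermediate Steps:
P = 28/27 (P = -28*(-1/27) = 28/27 ≈ 1.0370)
(5 + 1)*4 - 112*P = (5 + 1)*4 - 112*28/27 = 6*4 - 3136/27 = 24 - 3136/27 = -2488/27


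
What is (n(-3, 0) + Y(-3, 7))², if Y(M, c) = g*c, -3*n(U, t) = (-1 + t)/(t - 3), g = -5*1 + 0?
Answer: 99856/81 ≈ 1232.8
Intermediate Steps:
g = -5 (g = -5 + 0 = -5)
n(U, t) = -(-1 + t)/(3*(-3 + t)) (n(U, t) = -(-1 + t)/(3*(t - 3)) = -(-1 + t)/(3*(-3 + t)))
Y(M, c) = -5*c
(n(-3, 0) + Y(-3, 7))² = ((1 - 1*0)/(3*(-3 + 0)) - 5*7)² = ((⅓)*(1 + 0)/(-3) - 35)² = ((⅓)*(-⅓)*1 - 35)² = (-⅑ - 35)² = (-316/9)² = 99856/81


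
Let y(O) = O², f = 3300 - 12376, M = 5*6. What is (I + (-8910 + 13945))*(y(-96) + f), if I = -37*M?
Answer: 549500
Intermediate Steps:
M = 30
f = -9076
I = -1110 (I = -37*30 = -1110)
(I + (-8910 + 13945))*(y(-96) + f) = (-1110 + (-8910 + 13945))*((-96)² - 9076) = (-1110 + 5035)*(9216 - 9076) = 3925*140 = 549500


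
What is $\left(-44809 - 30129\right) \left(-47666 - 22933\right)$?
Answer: $5290547862$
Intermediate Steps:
$\left(-44809 - 30129\right) \left(-47666 - 22933\right) = \left(-74938\right) \left(-70599\right) = 5290547862$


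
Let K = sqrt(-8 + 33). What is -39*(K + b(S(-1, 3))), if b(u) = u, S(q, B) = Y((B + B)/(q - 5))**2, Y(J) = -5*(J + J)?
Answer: -4095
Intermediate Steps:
Y(J) = -10*J
S(q, B) = 400*B**2/(-5 + q)**2 (S(q, B) = (-10*(B + B)/(q - 5))**2 = (-10*2*B/(-5 + q))**2 = (-20*B/(-5 + q))**2 = 400*B**2/(-5 + q)**2)
K = 5 (K = sqrt(25) = 5)
-39*(K + b(S(-1, 3))) = -39*(5 + 400*3**2/(-5 - 1)**2) = -39*(5 + 400*9/(-6)**2) = -39*(5 + 400*9*(1/36)) = -39*(5 + 100) = -39*105 = -4095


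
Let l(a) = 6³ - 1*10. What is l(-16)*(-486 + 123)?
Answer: -74778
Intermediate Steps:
l(a) = 206 (l(a) = 216 - 10 = 206)
l(-16)*(-486 + 123) = 206*(-486 + 123) = 206*(-363) = -74778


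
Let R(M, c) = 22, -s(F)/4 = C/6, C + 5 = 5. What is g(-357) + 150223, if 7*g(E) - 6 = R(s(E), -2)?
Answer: 150227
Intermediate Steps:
C = 0 (C = -5 + 5 = 0)
s(F) = 0 (s(F) = -0/6 = -4*0 = 0)
g(E) = 4 (g(E) = 6/7 + (⅐)*22 = 6/7 + 22/7 = 4)
g(-357) + 150223 = 4 + 150223 = 150227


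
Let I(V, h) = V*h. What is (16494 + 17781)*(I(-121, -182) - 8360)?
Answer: 468265050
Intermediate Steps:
(16494 + 17781)*(I(-121, -182) - 8360) = (16494 + 17781)*(-121*(-182) - 8360) = 34275*(22022 - 8360) = 34275*13662 = 468265050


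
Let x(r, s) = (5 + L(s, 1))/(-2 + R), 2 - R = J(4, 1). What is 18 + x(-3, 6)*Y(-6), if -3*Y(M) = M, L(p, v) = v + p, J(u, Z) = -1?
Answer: 42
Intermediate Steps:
L(p, v) = p + v
R = 3 (R = 2 - 1*(-1) = 2 + 1 = 3)
Y(M) = -M/3
x(r, s) = 6 + s (x(r, s) = (5 + (s + 1))/(-2 + 3) = (5 + (1 + s))/1 = (6 + s)*1 = 6 + s)
18 + x(-3, 6)*Y(-6) = 18 + (6 + 6)*(-⅓*(-6)) = 18 + 12*2 = 18 + 24 = 42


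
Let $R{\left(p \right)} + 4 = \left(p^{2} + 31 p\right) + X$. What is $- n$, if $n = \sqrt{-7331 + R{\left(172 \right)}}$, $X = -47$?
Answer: $- \sqrt{27534} \approx -165.93$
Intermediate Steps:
$R{\left(p \right)} = -51 + p^{2} + 31 p$ ($R{\left(p \right)} = -4 - \left(47 - p^{2} - 31 p\right) = -4 + \left(-47 + p^{2} + 31 p\right) = -51 + p^{2} + 31 p$)
$n = \sqrt{27534}$ ($n = \sqrt{-7331 + \left(-51 + 172^{2} + 31 \cdot 172\right)} = \sqrt{-7331 + \left(-51 + 29584 + 5332\right)} = \sqrt{-7331 + 34865} = \sqrt{27534} \approx 165.93$)
$- n = - \sqrt{27534}$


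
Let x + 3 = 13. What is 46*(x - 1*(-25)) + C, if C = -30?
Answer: 1580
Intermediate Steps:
x = 10 (x = -3 + 13 = 10)
46*(x - 1*(-25)) + C = 46*(10 - 1*(-25)) - 30 = 46*(10 + 25) - 30 = 46*35 - 30 = 1610 - 30 = 1580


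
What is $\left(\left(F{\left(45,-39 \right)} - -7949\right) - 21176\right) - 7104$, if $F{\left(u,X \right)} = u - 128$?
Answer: $-20414$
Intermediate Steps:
$F{\left(u,X \right)} = -128 + u$
$\left(\left(F{\left(45,-39 \right)} - -7949\right) - 21176\right) - 7104 = \left(\left(\left(-128 + 45\right) - -7949\right) - 21176\right) - 7104 = \left(\left(-83 + 7949\right) - 21176\right) - 7104 = \left(7866 - 21176\right) - 7104 = -13310 - 7104 = -20414$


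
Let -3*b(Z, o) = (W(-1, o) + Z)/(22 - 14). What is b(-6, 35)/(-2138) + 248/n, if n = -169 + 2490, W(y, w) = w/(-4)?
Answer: 50764565/476380608 ≈ 0.10656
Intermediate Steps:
W(y, w) = -w/4 (W(y, w) = w*(-¼) = -w/4)
n = 2321
b(Z, o) = -Z/24 + o/96 (b(Z, o) = -(-o/4 + Z)/(3*(22 - 14)) = -(Z - o/4)/(3*8) = -(-o/32 + Z/8)/3 = -Z/24 + o/96)
b(-6, 35)/(-2138) + 248/n = (-1/24*(-6) + (1/96)*35)/(-2138) + 248/2321 = (¼ + 35/96)*(-1/2138) + 248*(1/2321) = (59/96)*(-1/2138) + 248/2321 = -59/205248 + 248/2321 = 50764565/476380608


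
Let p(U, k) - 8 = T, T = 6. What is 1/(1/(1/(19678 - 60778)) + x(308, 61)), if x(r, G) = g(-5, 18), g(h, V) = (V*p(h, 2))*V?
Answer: -1/36564 ≈ -2.7349e-5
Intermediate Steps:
p(U, k) = 14 (p(U, k) = 8 + 6 = 14)
g(h, V) = 14*V² (g(h, V) = (V*14)*V = (14*V)*V = 14*V²)
x(r, G) = 4536 (x(r, G) = 14*18² = 14*324 = 4536)
1/(1/(1/(19678 - 60778)) + x(308, 61)) = 1/(1/(1/(19678 - 60778)) + 4536) = 1/(1/(1/(-41100)) + 4536) = 1/(1/(-1/41100) + 4536) = 1/(-41100 + 4536) = 1/(-36564) = -1/36564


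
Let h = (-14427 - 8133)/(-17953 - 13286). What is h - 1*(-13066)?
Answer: 136063778/10413 ≈ 13067.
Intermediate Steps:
h = 7520/10413 (h = -22560/(-31239) = -22560*(-1/31239) = 7520/10413 ≈ 0.72217)
h - 1*(-13066) = 7520/10413 - 1*(-13066) = 7520/10413 + 13066 = 136063778/10413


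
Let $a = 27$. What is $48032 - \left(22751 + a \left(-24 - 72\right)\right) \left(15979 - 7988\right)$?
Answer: $-161042537$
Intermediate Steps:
$48032 - \left(22751 + a \left(-24 - 72\right)\right) \left(15979 - 7988\right) = 48032 - \left(22751 + 27 \left(-24 - 72\right)\right) \left(15979 - 7988\right) = 48032 - \left(22751 + 27 \left(-96\right)\right) 7991 = 48032 - \left(22751 - 2592\right) 7991 = 48032 - 20159 \cdot 7991 = 48032 - 161090569 = -161042537$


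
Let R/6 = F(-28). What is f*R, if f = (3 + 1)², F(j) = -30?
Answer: -2880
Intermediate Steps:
R = -180 (R = 6*(-30) = -180)
f = 16 (f = 4² = 16)
f*R = 16*(-180) = -2880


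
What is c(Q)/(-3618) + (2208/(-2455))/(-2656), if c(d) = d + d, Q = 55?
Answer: -11082254/368610885 ≈ -0.030065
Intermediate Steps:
c(d) = 2*d
c(Q)/(-3618) + (2208/(-2455))/(-2656) = (2*55)/(-3618) + (2208/(-2455))/(-2656) = 110*(-1/3618) + (2208*(-1/2455))*(-1/2656) = -55/1809 - 2208/2455*(-1/2656) = -55/1809 + 69/203765 = -11082254/368610885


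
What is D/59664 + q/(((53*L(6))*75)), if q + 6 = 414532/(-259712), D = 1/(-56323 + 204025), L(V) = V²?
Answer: -15091391107031/284300689790620800 ≈ -5.3082e-5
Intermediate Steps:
D = 1/147702 ≈ 6.7704e-6
q = -493201/64928 (q = -6 + 414532/(-259712) = -6 + 414532*(-1/259712) = -6 - 103633/64928 = -493201/64928 ≈ -7.5961)
D/59664 + q/(((53*L(6))*75)) = (1/147702)/59664 - 493201/(64928*((53*6²)*75)) = (1/147702)*(1/59664) - 493201/(64928*((53*36)*75)) = 1/8812492128 - 493201/(64928*(1908*75)) = 1/8812492128 - 493201/64928/143100 = 1/8812492128 - 493201/64928*1/143100 = 1/8812492128 - 493201/9291196800 = -15091391107031/284300689790620800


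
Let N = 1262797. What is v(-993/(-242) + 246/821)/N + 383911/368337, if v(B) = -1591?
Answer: 484215634900/465134858589 ≈ 1.0410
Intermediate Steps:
v(-993/(-242) + 246/821)/N + 383911/368337 = -1591/1262797 + 383911/368337 = 484215634900/465134858589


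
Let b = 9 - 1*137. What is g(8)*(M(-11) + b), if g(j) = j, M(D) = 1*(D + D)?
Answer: -1200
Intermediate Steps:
b = -128 (b = 9 - 137 = -128)
M(D) = 2*D (M(D) = 1*(2*D) = 2*D)
g(8)*(M(-11) + b) = 8*(2*(-11) - 128) = 8*(-22 - 128) = 8*(-150) = -1200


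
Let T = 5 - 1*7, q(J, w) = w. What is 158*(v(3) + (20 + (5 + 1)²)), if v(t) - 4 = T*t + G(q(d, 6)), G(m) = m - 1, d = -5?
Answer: 9322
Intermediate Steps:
T = -2 (T = 5 - 7 = -2)
G(m) = -1 + m
v(t) = 9 - 2*t (v(t) = 4 + (-2*t + (-1 + 6)) = 4 + (-2*t + 5) = 4 + (5 - 2*t) = 9 - 2*t)
158*(v(3) + (20 + (5 + 1)²)) = 158*((9 - 2*3) + (20 + (5 + 1)²)) = 158*((9 - 6) + (20 + 6²)) = 158*(3 + (20 + 36)) = 158*(3 + 56) = 158*59 = 9322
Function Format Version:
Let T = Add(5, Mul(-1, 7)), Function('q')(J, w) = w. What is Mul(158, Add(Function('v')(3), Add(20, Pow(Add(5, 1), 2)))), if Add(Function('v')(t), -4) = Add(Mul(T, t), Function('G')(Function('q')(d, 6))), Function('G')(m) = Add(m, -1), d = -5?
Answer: 9322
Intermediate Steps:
T = -2 (T = Add(5, -7) = -2)
Function('G')(m) = Add(-1, m)
Function('v')(t) = Add(9, Mul(-2, t)) (Function('v')(t) = Add(4, Add(Mul(-2, t), Add(-1, 6))) = Add(4, Add(Mul(-2, t), 5)) = Add(4, Add(5, Mul(-2, t))) = Add(9, Mul(-2, t)))
Mul(158, Add(Function('v')(3), Add(20, Pow(Add(5, 1), 2)))) = Mul(158, Add(Add(9, Mul(-2, 3)), Add(20, Pow(Add(5, 1), 2)))) = Mul(158, Add(Add(9, -6), Add(20, Pow(6, 2)))) = Mul(158, Add(3, Add(20, 36))) = Mul(158, Add(3, 56)) = Mul(158, 59) = 9322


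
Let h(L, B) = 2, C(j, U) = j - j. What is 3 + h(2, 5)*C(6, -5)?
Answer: 3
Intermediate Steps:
C(j, U) = 0
3 + h(2, 5)*C(6, -5) = 3 + 2*0 = 3 + 0 = 3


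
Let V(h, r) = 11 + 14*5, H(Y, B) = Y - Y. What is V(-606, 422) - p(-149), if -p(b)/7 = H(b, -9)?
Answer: 81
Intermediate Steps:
H(Y, B) = 0
V(h, r) = 81 (V(h, r) = 11 + 70 = 81)
p(b) = 0 (p(b) = -7*0 = 0)
V(-606, 422) - p(-149) = 81 - 1*0 = 81 + 0 = 81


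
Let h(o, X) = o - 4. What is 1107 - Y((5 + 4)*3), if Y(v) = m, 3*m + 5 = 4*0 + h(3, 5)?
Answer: 1109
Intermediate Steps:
h(o, X) = -4 + o
m = -2 (m = -5/3 + (4*0 + (-4 + 3))/3 = -5/3 + (0 - 1)/3 = -5/3 + (1/3)*(-1) = -5/3 - 1/3 = -2)
Y(v) = -2
1107 - Y((5 + 4)*3) = 1107 - 1*(-2) = 1107 + 2 = 1109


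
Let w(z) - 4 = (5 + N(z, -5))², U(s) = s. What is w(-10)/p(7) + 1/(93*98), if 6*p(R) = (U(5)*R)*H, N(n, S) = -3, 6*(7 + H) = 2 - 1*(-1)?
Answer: -124927/592410 ≈ -0.21088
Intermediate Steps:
H = -13/2 (H = -7 + (2 - 1*(-1))/6 = -7 + (2 + 1)/6 = -7 + (⅙)*3 = -7 + ½ = -13/2 ≈ -6.5000)
p(R) = -65*R/12 (p(R) = ((5*R)*(-13/2))/6 = (-65*R/2)/6 = -65*R/12)
w(z) = 8 (w(z) = 4 + (5 - 3)² = 4 + 2² = 4 + 4 = 8)
w(-10)/p(7) + 1/(93*98) = 8/((-65/12*7)) + 1/(93*98) = 8/(-455/12) + (1/93)*(1/98) = 8*(-12/455) + 1/9114 = -96/455 + 1/9114 = -124927/592410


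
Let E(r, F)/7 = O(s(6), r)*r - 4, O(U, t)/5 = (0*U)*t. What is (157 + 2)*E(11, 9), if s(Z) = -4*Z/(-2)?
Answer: -4452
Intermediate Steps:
s(Z) = 2*Z (s(Z) = -4*Z*(-1/2) = 2*Z)
O(U, t) = 0 (O(U, t) = 5*((0*U)*t) = 5*(0*t) = 5*0 = 0)
E(r, F) = -28 (E(r, F) = 7*(0*r - 4) = 7*(0 - 4) = 7*(-4) = -28)
(157 + 2)*E(11, 9) = (157 + 2)*(-28) = 159*(-28) = -4452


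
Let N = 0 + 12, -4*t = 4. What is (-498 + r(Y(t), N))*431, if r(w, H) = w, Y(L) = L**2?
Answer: -214207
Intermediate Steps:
t = -1 (t = -1/4*4 = -1)
N = 12
(-498 + r(Y(t), N))*431 = (-498 + (-1)**2)*431 = (-498 + 1)*431 = -497*431 = -214207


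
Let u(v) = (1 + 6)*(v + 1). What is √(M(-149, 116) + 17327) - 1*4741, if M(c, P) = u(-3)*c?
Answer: -4741 + 3*√2157 ≈ -4601.7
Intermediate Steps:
u(v) = 7 + 7*v (u(v) = 7*(1 + v) = 7 + 7*v)
M(c, P) = -14*c (M(c, P) = (7 + 7*(-3))*c = (7 - 21)*c = -14*c)
√(M(-149, 116) + 17327) - 1*4741 = √(-14*(-149) + 17327) - 1*4741 = √(2086 + 17327) - 4741 = √19413 - 4741 = 3*√2157 - 4741 = -4741 + 3*√2157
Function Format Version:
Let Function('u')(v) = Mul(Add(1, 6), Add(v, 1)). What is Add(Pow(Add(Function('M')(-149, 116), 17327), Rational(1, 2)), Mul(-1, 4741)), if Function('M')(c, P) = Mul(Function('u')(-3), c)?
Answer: Add(-4741, Mul(3, Pow(2157, Rational(1, 2)))) ≈ -4601.7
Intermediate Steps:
Function('u')(v) = Add(7, Mul(7, v)) (Function('u')(v) = Mul(7, Add(1, v)) = Add(7, Mul(7, v)))
Function('M')(c, P) = Mul(-14, c) (Function('M')(c, P) = Mul(Add(7, Mul(7, -3)), c) = Mul(Add(7, -21), c) = Mul(-14, c))
Add(Pow(Add(Function('M')(-149, 116), 17327), Rational(1, 2)), Mul(-1, 4741)) = Add(Pow(Add(Mul(-14, -149), 17327), Rational(1, 2)), Mul(-1, 4741)) = Add(Pow(Add(2086, 17327), Rational(1, 2)), -4741) = Add(Pow(19413, Rational(1, 2)), -4741) = Add(Mul(3, Pow(2157, Rational(1, 2))), -4741) = Add(-4741, Mul(3, Pow(2157, Rational(1, 2))))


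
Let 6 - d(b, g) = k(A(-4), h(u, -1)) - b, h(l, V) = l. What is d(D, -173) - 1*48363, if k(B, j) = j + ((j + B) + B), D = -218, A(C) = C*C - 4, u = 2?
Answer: -48603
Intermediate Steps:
A(C) = -4 + C² (A(C) = C² - 4 = -4 + C²)
k(B, j) = 2*B + 2*j (k(B, j) = j + ((B + j) + B) = j + (j + 2*B) = 2*B + 2*j)
d(b, g) = -22 + b (d(b, g) = 6 - ((2*(-4 + (-4)²) + 2*2) - b) = 6 - ((2*(-4 + 16) + 4) - b) = 6 - ((2*12 + 4) - b) = 6 - ((24 + 4) - b) = 6 - (28 - b) = 6 + (-28 + b) = -22 + b)
d(D, -173) - 1*48363 = (-22 - 218) - 1*48363 = -240 - 48363 = -48603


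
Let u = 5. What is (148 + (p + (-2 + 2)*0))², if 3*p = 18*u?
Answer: 31684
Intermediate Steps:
p = 30 (p = (18*5)/3 = (⅓)*90 = 30)
(148 + (p + (-2 + 2)*0))² = (148 + (30 + (-2 + 2)*0))² = (148 + (30 + 0*0))² = (148 + (30 + 0))² = (148 + 30)² = 178² = 31684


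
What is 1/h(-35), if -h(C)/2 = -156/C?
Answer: -35/312 ≈ -0.11218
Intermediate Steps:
h(C) = 312/C (h(C) = -(-312)/C = 312/C)
1/h(-35) = 1/(312/(-35)) = 1/(312*(-1/35)) = 1/(-312/35) = -35/312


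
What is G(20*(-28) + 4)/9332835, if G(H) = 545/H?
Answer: -109/1037811252 ≈ -1.0503e-7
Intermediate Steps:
G(20*(-28) + 4)/9332835 = (545/(20*(-28) + 4))/9332835 = (545/(-560 + 4))*(1/9332835) = (545/(-556))*(1/9332835) = (545*(-1/556))*(1/9332835) = -545/556*1/9332835 = -109/1037811252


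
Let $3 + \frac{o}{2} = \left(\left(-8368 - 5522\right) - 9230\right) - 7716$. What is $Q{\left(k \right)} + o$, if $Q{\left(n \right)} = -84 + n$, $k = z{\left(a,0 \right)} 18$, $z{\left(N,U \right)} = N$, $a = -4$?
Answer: $-61834$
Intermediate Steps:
$k = -72$ ($k = \left(-4\right) 18 = -72$)
$o = -61678$ ($o = -6 + 2 \left(\left(\left(-8368 - 5522\right) - 9230\right) - 7716\right) = -6 + 2 \left(\left(-13890 - 9230\right) - 7716\right) = -6 + 2 \left(-23120 - 7716\right) = -6 + 2 \left(-30836\right) = -6 - 61672 = -61678$)
$Q{\left(k \right)} + o = \left(-84 - 72\right) - 61678 = -156 - 61678 = -61834$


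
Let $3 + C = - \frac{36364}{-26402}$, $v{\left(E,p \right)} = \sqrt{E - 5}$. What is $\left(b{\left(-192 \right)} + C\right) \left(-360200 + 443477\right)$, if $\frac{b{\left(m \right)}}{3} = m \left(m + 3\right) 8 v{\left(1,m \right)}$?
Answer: $- \frac{1783876617}{13201} + 145053877248 i \approx -1.3513 \cdot 10^{5} + 1.4505 \cdot 10^{11} i$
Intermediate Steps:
$v{\left(E,p \right)} = \sqrt{-5 + E}$
$C = - \frac{21421}{13201}$ ($C = -3 - \frac{36364}{-26402} = -3 - - \frac{18182}{13201} = -3 + \frac{18182}{13201} = - \frac{21421}{13201} \approx -1.6227$)
$b{\left(m \right)} = 48 i m \left(3 + m\right)$ ($b{\left(m \right)} = 3 m \left(m + 3\right) 8 \sqrt{-5 + 1} = 3 m \left(3 + m\right) 8 \sqrt{-4} = 3 \cdot 8 m \left(3 + m\right) 2 i = 3 \cdot 16 i m \left(3 + m\right) = 48 i m \left(3 + m\right)$)
$\left(b{\left(-192 \right)} + C\right) \left(-360200 + 443477\right) = \left(48 i \left(-192\right) \left(3 - 192\right) - \frac{21421}{13201}\right) \left(-360200 + 443477\right) = \left(48 i \left(-192\right) \left(-189\right) - \frac{21421}{13201}\right) 83277 = \left(1741824 i - \frac{21421}{13201}\right) 83277 = \left(- \frac{21421}{13201} + 1741824 i\right) 83277 = - \frac{1783876617}{13201} + 145053877248 i$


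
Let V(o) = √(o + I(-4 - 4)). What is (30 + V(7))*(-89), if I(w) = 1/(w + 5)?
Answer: -2670 - 178*√15/3 ≈ -2899.8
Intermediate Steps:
I(w) = 1/(5 + w)
V(o) = √(-⅓ + o) (V(o) = √(o + 1/(5 + (-4 - 4))) = √(o + 1/(5 - 8)) = √(o + 1/(-3)) = √(o - ⅓) = √(-⅓ + o))
(30 + V(7))*(-89) = (30 + √(-3 + 9*7)/3)*(-89) = (30 + √(-3 + 63)/3)*(-89) = (30 + √60/3)*(-89) = (30 + (2*√15)/3)*(-89) = (30 + 2*√15/3)*(-89) = -2670 - 178*√15/3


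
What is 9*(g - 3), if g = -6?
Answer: -81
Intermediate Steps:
9*(g - 3) = 9*(-6 - 3) = 9*(-9) = -81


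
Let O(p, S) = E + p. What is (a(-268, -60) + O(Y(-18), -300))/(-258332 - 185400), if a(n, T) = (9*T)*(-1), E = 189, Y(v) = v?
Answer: -711/443732 ≈ -0.0016023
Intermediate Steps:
O(p, S) = 189 + p
a(n, T) = -9*T
(a(-268, -60) + O(Y(-18), -300))/(-258332 - 185400) = (-9*(-60) + (189 - 18))/(-258332 - 185400) = (540 + 171)/(-443732) = 711*(-1/443732) = -711/443732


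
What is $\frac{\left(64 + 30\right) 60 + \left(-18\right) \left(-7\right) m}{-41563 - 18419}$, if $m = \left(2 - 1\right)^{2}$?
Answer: $- \frac{961}{9997} \approx -0.096129$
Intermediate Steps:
$m = 1$ ($m = 1^{2} = 1$)
$\frac{\left(64 + 30\right) 60 + \left(-18\right) \left(-7\right) m}{-41563 - 18419} = \frac{\left(64 + 30\right) 60 + \left(-18\right) \left(-7\right) 1}{-41563 - 18419} = \frac{94 \cdot 60 + 126 \cdot 1}{-41563 - 18419} = \frac{5640 + 126}{-59982} = 5766 \left(- \frac{1}{59982}\right) = - \frac{961}{9997}$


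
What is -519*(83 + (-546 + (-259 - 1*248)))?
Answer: 503430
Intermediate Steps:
-519*(83 + (-546 + (-259 - 1*248))) = -519*(83 + (-546 + (-259 - 248))) = -519*(83 + (-546 - 507)) = -519*(83 - 1053) = -519*(-970) = 503430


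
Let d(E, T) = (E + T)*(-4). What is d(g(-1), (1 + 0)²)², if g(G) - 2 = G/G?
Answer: 256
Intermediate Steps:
g(G) = 3 (g(G) = 2 + G/G = 2 + 1 = 3)
d(E, T) = -4*E - 4*T
d(g(-1), (1 + 0)²)² = (-4*3 - 4*(1 + 0)²)² = (-12 - 4*1²)² = (-12 - 4*1)² = (-12 - 4)² = (-16)² = 256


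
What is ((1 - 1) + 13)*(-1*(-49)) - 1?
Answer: 636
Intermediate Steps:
((1 - 1) + 13)*(-1*(-49)) - 1 = (0 + 13)*49 - 1 = 13*49 - 1 = 637 - 1 = 636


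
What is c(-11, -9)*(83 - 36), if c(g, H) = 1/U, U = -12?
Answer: -47/12 ≈ -3.9167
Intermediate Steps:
c(g, H) = -1/12 (c(g, H) = 1/(-12) = -1/12)
c(-11, -9)*(83 - 36) = -(83 - 36)/12 = -1/12*47 = -47/12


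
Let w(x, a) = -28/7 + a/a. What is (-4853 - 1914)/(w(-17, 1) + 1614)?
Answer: -6767/1611 ≈ -4.2005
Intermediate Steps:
w(x, a) = -3 (w(x, a) = -28*⅐ + 1 = -4 + 1 = -3)
(-4853 - 1914)/(w(-17, 1) + 1614) = (-4853 - 1914)/(-3 + 1614) = -6767/1611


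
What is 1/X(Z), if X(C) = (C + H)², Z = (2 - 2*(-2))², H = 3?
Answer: 1/1521 ≈ 0.00065746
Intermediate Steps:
Z = 36 (Z = (2 + 4)² = 6² = 36)
X(C) = (3 + C)² (X(C) = (C + 3)² = (3 + C)²)
1/X(Z) = 1/((3 + 36)²) = 1/(39²) = 1/1521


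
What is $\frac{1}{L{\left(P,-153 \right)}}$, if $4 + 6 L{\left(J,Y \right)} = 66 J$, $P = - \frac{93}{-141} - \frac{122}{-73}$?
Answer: $\frac{10293}{257039} \approx 0.040044$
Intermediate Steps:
$P = \frac{7997}{3431}$ ($P = \left(-93\right) \left(- \frac{1}{141}\right) - - \frac{122}{73} = \frac{31}{47} + \frac{122}{73} = \frac{7997}{3431} \approx 2.3308$)
$L{\left(J,Y \right)} = - \frac{2}{3} + 11 J$ ($L{\left(J,Y \right)} = - \frac{2}{3} + \frac{66 J}{6} = - \frac{2}{3} + 11 J$)
$\frac{1}{L{\left(P,-153 \right)}} = \frac{1}{- \frac{2}{3} + 11 \cdot \frac{7997}{3431}} = \frac{1}{- \frac{2}{3} + \frac{87967}{3431}} = \frac{1}{\frac{257039}{10293}} = \frac{10293}{257039}$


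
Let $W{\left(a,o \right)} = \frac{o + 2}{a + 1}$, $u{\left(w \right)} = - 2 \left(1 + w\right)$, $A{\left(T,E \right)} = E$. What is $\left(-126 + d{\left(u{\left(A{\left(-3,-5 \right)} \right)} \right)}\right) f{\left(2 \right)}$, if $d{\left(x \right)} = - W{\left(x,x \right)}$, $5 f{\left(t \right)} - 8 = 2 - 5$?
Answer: $- \frac{1144}{9} \approx -127.11$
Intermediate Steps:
$u{\left(w \right)} = -2 - 2 w$
$W{\left(a,o \right)} = \frac{2 + o}{1 + a}$
$f{\left(t \right)} = 1$ ($f{\left(t \right)} = \frac{8}{5} + \frac{2 - 5}{5} = \frac{8}{5} + \frac{1}{5} \left(-3\right) = \frac{8}{5} - \frac{3}{5} = 1$)
$d{\left(x \right)} = - \frac{2 + x}{1 + x}$
$\left(-126 + d{\left(u{\left(A{\left(-3,-5 \right)} \right)} \right)}\right) f{\left(2 \right)} = \left(-126 + \frac{-2 - \left(-2 - -10\right)}{1 - -8}\right) 1 = \left(-126 + \frac{-2 - \left(-2 + 10\right)}{1 + \left(-2 + 10\right)}\right) 1 = \left(-126 + \frac{-2 - 8}{1 + 8}\right) 1 = \left(-126 + \frac{-2 - 8}{9}\right) 1 = \left(-126 + \frac{1}{9} \left(-10\right)\right) 1 = \left(-126 - \frac{10}{9}\right) 1 = \left(- \frac{1144}{9}\right) 1 = - \frac{1144}{9}$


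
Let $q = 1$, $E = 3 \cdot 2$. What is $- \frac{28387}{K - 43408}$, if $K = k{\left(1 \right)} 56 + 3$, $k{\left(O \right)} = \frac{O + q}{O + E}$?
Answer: $\frac{28387}{43389} \approx 0.65424$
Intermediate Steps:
$E = 6$
$k{\left(O \right)} = \frac{1 + O}{6 + O}$ ($k{\left(O \right)} = \frac{O + 1}{O + 6} = \frac{1 + O}{6 + O}$)
$K = 19$ ($K = \frac{1 + 1}{6 + 1} \cdot 56 + 3 = \frac{1}{7} \cdot 2 \cdot 56 + 3 = \frac{2}{7} \cdot 56 + 3 = 16 + 3 = 19$)
$- \frac{28387}{K - 43408} = - \frac{28387}{19 - 43408} = - \frac{28387}{-43389} = \left(-28387\right) \left(- \frac{1}{43389}\right) = \frac{28387}{43389}$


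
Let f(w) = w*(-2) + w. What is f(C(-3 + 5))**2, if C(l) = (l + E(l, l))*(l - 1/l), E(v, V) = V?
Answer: 36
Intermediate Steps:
C(l) = 2*l*(l - 1/l) (C(l) = (l + l)*(l - 1/l) = (2*l)*(l - 1/l) = 2*l*(l - 1/l))
f(w) = -w (f(w) = -2*w + w = -w)
f(C(-3 + 5))**2 = (-(-2 + 2*(-3 + 5)**2))**2 = (-(-2 + 2*2**2))**2 = (-(-2 + 2*4))**2 = (-(-2 + 8))**2 = (-1*6)**2 = (-6)**2 = 36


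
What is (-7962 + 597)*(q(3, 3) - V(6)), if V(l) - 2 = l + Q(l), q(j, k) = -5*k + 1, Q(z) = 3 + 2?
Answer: 198855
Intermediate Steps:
Q(z) = 5
q(j, k) = 1 - 5*k
V(l) = 7 + l (V(l) = 2 + (l + 5) = 2 + (5 + l) = 7 + l)
(-7962 + 597)*(q(3, 3) - V(6)) = (-7962 + 597)*((1 - 5*3) - (7 + 6)) = -7365*((1 - 15) - 1*13) = -7365*(-14 - 13) = -7365*(-27) = 198855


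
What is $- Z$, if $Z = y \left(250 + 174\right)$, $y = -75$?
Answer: $31800$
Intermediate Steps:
$Z = -31800$ ($Z = - 75 \left(250 + 174\right) = \left(-75\right) 424 = -31800$)
$- Z = \left(-1\right) \left(-31800\right) = 31800$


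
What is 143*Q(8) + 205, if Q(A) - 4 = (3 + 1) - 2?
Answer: 1063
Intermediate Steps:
Q(A) = 6 (Q(A) = 4 + ((3 + 1) - 2) = 4 + (4 - 2) = 4 + 2 = 6)
143*Q(8) + 205 = 143*6 + 205 = 858 + 205 = 1063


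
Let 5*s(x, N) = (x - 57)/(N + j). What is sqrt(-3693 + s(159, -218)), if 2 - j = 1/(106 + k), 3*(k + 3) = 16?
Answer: I*sqrt(2022363632303)/23401 ≈ 60.771*I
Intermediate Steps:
k = 7/3 (k = -3 + (1/3)*16 = -3 + 16/3 = 7/3 ≈ 2.3333)
j = 647/325 (j = 2 - 1/(106 + 7/3) = 2 - 1/325/3 = 2 - 1*3/325 = 2 - 3/325 = 647/325 ≈ 1.9908)
s(x, N) = (-57 + x)/(5*(647/325 + N)) (s(x, N) = ((x - 57)/(N + 647/325))/5 = ((-57 + x)/(647/325 + N))/5 = (-57 + x)/(5*(647/325 + N)))
sqrt(-3693 + s(159, -218)) = sqrt(-3693 + 65*(-57 + 159)/(647 + 325*(-218))) = sqrt(-3693 + 65*102/(647 - 70850)) = sqrt(-3693 + 65*102/(-70203)) = sqrt(-3693 + 65*(-1/70203)*102) = sqrt(-3693 - 2210/23401) = sqrt(-86422103/23401) = I*sqrt(2022363632303)/23401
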